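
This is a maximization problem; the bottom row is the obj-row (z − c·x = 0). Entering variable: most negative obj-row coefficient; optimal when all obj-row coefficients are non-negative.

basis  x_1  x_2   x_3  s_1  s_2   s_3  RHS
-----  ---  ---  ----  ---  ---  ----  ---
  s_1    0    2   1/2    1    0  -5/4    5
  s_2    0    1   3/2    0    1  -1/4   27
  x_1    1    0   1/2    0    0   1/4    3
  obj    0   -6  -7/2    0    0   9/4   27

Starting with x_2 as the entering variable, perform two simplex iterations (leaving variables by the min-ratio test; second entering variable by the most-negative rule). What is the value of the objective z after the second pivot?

54

Ratio test on column x_2 — row 1: 5/2 = 5/2; row 2: 27/1 = 27; row 3: entry 0 ≤ 0. Minimum is 5/2 at row 1 (s_1 leaves); pivot element 2.
Pivot on row 1; the obj-row RHS becomes 27 − (-6)·(5/2) = 42.
Next entering variable (most negative obj-row entry -2): x_3.
Ratio test on column x_3 — row 1: (5/2)/(1/4) = 10; row 2: (49/2)/(5/4) = 98/5; row 3: 3/(1/2) = 6. Minimum is 6 at row 3 (x_1 leaves); pivot element 1/2.
After the second pivot the obj-row RHS is 42 − (-2)·6 = 54.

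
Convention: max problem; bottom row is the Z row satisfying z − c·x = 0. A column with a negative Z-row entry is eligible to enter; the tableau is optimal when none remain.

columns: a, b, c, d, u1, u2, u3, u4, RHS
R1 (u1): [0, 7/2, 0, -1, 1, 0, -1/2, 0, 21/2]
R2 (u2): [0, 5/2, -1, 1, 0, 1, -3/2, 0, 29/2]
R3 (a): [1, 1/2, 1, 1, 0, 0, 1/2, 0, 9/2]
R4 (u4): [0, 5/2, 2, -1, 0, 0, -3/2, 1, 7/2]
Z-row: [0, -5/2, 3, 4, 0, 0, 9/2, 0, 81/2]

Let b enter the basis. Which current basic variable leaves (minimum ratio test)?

u4

Column b entries and ratios — u1: (21/2)/(7/2) = 3; u2: (29/2)/(5/2) = 29/5; a: (9/2)/(1/2) = 9; u4: (7/2)/(5/2) = 7/5.
Smallest ratio is 7/5 in the row of u4, so u4 leaves.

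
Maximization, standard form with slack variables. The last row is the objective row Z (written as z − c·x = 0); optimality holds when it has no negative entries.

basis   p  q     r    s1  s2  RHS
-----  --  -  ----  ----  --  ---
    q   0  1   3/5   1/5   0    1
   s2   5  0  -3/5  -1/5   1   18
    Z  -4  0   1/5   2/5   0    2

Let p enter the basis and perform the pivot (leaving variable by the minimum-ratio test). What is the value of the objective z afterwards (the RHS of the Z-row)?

Ratio test on column p — row 1: entry 0 ≤ 0; row 2: 18/5 = 18/5. Minimum is 18/5 at row 2 (s2 leaves); pivot element 5.
Pivot on row 2; the Z-row RHS becomes 2 − (-4)·(18/5) = 82/5.

82/5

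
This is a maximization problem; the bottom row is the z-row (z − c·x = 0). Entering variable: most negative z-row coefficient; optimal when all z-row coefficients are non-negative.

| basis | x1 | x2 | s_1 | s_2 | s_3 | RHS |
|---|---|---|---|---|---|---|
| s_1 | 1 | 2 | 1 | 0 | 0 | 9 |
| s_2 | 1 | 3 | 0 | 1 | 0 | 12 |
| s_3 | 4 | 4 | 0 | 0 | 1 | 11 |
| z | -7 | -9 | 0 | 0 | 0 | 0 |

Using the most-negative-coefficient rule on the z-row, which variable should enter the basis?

x2

Negative z-row entries: x1: -7, x2: -9.
The most negative is -9 in column x2, so x2 enters.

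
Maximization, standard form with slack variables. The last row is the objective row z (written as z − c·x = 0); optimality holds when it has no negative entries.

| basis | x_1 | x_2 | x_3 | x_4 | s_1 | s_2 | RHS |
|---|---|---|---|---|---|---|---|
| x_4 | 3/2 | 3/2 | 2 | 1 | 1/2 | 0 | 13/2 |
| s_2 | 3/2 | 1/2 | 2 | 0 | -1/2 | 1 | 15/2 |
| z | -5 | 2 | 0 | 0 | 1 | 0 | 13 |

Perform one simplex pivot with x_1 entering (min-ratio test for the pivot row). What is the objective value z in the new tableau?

104/3

Ratio test on column x_1 — row 1: (13/2)/(3/2) = 13/3; row 2: (15/2)/(3/2) = 5. Minimum is 13/3 at row 1 (x_4 leaves); pivot element 3/2.
Pivot on row 1; the z-row RHS becomes 13 − (-5)·(13/3) = 104/3.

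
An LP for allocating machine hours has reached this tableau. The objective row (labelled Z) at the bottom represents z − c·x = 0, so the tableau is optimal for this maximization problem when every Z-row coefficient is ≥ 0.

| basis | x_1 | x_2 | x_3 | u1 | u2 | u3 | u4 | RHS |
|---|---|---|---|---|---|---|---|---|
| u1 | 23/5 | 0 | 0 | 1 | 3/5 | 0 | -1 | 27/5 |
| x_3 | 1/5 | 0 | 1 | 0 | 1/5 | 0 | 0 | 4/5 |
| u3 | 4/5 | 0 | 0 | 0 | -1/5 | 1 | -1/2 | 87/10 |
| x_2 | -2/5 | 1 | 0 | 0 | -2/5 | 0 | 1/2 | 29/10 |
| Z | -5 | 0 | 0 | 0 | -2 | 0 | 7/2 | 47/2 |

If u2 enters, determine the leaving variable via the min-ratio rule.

x_3

Column u2 entries and ratios — u1: (27/5)/(3/5) = 9; x_3: (4/5)/(1/5) = 4; u3: -1/5 ≤ 0, skip; x_2: -2/5 ≤ 0, skip.
Smallest ratio is 4 in the row of x_3, so x_3 leaves.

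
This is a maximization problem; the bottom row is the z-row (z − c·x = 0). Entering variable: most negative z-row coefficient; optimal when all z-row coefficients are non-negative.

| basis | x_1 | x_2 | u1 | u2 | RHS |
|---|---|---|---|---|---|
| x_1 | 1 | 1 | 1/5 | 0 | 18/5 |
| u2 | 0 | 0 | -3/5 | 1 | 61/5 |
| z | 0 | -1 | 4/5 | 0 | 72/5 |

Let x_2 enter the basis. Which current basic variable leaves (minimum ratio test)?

Column x_2 entries and ratios — x_1: (18/5)/1 = 18/5; u2: 0 ≤ 0, skip.
Smallest ratio is 18/5 in the row of x_1, so x_1 leaves.

x_1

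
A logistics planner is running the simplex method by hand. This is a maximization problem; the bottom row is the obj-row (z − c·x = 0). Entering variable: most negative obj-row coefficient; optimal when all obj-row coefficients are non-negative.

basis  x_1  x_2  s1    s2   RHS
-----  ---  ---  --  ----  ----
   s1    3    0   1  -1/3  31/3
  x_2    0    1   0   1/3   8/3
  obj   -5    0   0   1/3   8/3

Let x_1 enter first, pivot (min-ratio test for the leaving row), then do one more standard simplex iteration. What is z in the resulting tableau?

65/3

Ratio test on column x_1 — row 1: (31/3)/3 = 31/9; row 2: entry 0 ≤ 0. Minimum is 31/9 at row 1 (s1 leaves); pivot element 3.
Pivot on row 1; the obj-row RHS becomes 8/3 − (-5)·(31/9) = 179/9.
Next entering variable (most negative obj-row entry -2/9): s2.
Ratio test on column s2 — row 1: entry -1/9 ≤ 0; row 2: (8/3)/(1/3) = 8. Minimum is 8 at row 2 (x_2 leaves); pivot element 1/3.
After the second pivot the obj-row RHS is 179/9 − (-2/9)·8 = 65/3.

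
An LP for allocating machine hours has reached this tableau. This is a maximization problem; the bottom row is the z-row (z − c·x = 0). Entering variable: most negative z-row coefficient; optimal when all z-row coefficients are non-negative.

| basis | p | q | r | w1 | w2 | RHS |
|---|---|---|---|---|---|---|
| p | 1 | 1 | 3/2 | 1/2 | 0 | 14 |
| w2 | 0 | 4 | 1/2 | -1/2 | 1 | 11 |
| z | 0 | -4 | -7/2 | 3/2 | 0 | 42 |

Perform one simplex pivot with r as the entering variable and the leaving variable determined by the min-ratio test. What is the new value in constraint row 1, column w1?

Ratio test on column r — row 1: 14/(3/2) = 28/3; row 2: 11/(1/2) = 22. Minimum is 28/3 at row 1 (p leaves); pivot element 3/2.
Divide row 1 by 3/2; eliminate column r from the other rows.
In the new row 1, the w1 entry is the old entry divided by the pivot: (1/2)/(3/2) = 1/3.

1/3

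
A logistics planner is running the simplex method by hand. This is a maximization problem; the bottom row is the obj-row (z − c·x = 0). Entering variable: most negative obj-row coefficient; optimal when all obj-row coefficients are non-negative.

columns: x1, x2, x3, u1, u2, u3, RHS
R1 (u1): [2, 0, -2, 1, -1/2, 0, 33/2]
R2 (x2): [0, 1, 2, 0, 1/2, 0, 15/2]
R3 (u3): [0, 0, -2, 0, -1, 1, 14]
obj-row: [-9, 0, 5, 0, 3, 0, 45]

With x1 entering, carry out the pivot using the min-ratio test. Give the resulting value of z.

477/4

Ratio test on column x1 — row 1: (33/2)/2 = 33/4; row 2: entry 0 ≤ 0; row 3: entry 0 ≤ 0. Minimum is 33/4 at row 1 (u1 leaves); pivot element 2.
Pivot on row 1; the obj-row RHS becomes 45 − (-9)·(33/4) = 477/4.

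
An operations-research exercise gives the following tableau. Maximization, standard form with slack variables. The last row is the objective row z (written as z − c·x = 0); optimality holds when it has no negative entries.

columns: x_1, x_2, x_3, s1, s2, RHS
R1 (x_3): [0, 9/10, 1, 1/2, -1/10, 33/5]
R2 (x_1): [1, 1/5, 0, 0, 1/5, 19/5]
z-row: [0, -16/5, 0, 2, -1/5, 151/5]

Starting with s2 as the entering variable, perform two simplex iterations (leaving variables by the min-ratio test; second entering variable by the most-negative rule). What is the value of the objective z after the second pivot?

Ratio test on column s2 — row 1: entry -1/10 ≤ 0; row 2: (19/5)/(1/5) = 19. Minimum is 19 at row 2 (x_1 leaves); pivot element 1/5.
Pivot on row 2; the z-row RHS becomes 151/5 − (-1/5)·19 = 34.
Next entering variable (most negative z-row entry -3): x_2.
Ratio test on column x_2 — row 1: (17/2)/1 = 17/2; row 2: 19/1 = 19. Minimum is 17/2 at row 1 (x_3 leaves); pivot element 1.
After the second pivot the z-row RHS is 34 − (-3)·(17/2) = 119/2.

119/2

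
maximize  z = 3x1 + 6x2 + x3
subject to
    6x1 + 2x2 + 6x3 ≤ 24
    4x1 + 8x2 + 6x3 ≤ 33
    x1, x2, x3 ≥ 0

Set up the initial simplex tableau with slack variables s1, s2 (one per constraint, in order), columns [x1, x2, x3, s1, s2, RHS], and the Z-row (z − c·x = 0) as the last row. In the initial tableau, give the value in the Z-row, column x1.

-3

The Z-row carries the negated objective coefficients: the x1 entry is -3.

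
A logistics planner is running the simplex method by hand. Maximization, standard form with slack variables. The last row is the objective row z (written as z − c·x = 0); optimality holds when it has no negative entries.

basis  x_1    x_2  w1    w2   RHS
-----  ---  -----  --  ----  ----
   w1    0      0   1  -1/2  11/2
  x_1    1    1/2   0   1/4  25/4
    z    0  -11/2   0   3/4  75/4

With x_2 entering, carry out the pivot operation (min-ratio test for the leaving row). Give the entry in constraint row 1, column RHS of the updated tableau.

Ratio test on column x_2 — row 1: entry 0 ≤ 0; row 2: (25/4)/(1/2) = 25/2. Minimum is 25/2 at row 2 (x_1 leaves); pivot element 1/2.
Divide row 2 by 1/2; eliminate column x_2 from the other rows.
Row 1 update in column RHS: 11/2 − 0·(25/2) = 11/2.

11/2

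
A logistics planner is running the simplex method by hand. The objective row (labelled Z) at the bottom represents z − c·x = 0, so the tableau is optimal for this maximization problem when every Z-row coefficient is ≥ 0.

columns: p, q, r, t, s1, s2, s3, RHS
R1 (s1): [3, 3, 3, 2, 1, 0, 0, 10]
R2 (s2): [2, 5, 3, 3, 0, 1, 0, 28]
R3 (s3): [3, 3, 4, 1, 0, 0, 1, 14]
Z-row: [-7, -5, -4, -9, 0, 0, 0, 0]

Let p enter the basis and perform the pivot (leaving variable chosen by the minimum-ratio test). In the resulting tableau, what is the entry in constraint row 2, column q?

3

Ratio test on column p — row 1: 10/3 = 10/3; row 2: 28/2 = 14; row 3: 14/3 = 14/3. Minimum is 10/3 at row 1 (s1 leaves); pivot element 3.
Divide row 1 by 3; eliminate column p from the other rows.
Row 2 update in column q: 5 − 2·1 = 3.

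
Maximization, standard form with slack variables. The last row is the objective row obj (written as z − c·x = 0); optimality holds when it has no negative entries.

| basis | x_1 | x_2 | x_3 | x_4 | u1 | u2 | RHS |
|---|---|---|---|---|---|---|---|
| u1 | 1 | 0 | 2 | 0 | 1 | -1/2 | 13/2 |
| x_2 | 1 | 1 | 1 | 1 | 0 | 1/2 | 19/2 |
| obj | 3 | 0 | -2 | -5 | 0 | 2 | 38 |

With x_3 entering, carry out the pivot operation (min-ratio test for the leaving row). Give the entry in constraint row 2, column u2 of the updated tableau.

Ratio test on column x_3 — row 1: (13/2)/2 = 13/4; row 2: (19/2)/1 = 19/2. Minimum is 13/4 at row 1 (u1 leaves); pivot element 2.
Divide row 1 by 2; eliminate column x_3 from the other rows.
Row 2 update in column u2: 1/2 − 1·(-1/4) = 3/4.

3/4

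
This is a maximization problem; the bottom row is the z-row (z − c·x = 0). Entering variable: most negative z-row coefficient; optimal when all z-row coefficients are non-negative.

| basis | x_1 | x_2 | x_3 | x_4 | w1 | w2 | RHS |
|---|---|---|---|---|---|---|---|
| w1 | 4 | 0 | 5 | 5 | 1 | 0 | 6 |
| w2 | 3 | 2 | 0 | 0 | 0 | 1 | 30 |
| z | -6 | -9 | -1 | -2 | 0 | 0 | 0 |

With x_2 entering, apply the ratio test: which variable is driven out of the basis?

w2

Column x_2 entries and ratios — w1: 0 ≤ 0, skip; w2: 30/2 = 15.
Smallest ratio is 15 in the row of w2, so w2 leaves.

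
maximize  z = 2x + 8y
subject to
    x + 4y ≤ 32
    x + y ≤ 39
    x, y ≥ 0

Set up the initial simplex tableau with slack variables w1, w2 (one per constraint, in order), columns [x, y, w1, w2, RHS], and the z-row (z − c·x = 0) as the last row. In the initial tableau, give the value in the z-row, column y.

-8

The z-row carries the negated objective coefficients: the y entry is -8.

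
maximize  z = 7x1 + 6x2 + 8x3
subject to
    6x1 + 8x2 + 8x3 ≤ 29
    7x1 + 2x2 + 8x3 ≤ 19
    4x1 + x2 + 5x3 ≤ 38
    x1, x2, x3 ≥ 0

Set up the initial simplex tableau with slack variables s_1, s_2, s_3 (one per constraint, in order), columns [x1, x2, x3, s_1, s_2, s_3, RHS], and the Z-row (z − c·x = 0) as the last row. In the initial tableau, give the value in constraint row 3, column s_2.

Slack s_2 belongs to constraint 2; its column is the unit vector e_2, so the entry in row 3 is 0.

0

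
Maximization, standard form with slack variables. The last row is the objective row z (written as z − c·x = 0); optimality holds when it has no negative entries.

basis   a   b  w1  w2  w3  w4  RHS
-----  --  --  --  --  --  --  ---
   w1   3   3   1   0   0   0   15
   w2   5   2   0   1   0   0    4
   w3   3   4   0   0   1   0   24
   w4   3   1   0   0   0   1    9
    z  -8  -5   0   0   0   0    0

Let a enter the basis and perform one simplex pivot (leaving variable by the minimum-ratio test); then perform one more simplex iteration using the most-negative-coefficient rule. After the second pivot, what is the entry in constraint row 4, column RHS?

7

Ratio test on column a — row 1: 15/3 = 5; row 2: 4/5 = 4/5; row 3: 24/3 = 8; row 4: 9/3 = 3. Minimum is 4/5 at row 2 (w2 leaves); pivot element 5.
Divide row 2 by 5; eliminate column a from the other rows.
Second iteration: most negative z-row entry is -9/5 in column b, so b enters.
Ratio test on column b — row 1: (63/5)/(9/5) = 7; row 2: (4/5)/(2/5) = 2; row 3: (108/5)/(14/5) = 54/7; row 4: entry -1/5 ≤ 0. Minimum is 2 at row 2 (a leaves); pivot element 2/5.
Divide row 2 by 2/5; eliminate column b from the other rows.
After both pivots, the entry at constraint row 4, column RHS is 7.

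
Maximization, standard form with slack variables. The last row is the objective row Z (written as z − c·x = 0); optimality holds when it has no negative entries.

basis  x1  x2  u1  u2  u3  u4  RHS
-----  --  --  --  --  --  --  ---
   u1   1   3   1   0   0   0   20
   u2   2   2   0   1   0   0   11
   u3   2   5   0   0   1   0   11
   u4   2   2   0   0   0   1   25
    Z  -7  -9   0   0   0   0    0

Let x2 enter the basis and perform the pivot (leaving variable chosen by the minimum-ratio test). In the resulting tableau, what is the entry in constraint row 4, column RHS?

103/5

Ratio test on column x2 — row 1: 20/3 = 20/3; row 2: 11/2 = 11/2; row 3: 11/5 = 11/5; row 4: 25/2 = 25/2. Minimum is 11/5 at row 3 (u3 leaves); pivot element 5.
Divide row 3 by 5; eliminate column x2 from the other rows.
Row 4 update in column RHS: 25 − 2·(11/5) = 103/5.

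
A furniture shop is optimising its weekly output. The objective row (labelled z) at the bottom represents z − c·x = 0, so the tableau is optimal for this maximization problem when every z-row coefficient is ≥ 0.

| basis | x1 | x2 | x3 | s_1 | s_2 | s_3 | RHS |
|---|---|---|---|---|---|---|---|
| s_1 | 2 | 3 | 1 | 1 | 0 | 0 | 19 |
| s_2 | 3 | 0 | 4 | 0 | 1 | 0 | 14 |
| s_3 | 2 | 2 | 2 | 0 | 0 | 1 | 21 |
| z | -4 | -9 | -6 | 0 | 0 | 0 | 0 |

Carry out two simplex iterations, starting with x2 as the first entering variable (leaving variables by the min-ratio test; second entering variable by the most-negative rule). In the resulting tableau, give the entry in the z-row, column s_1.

3

Ratio test on column x2 — row 1: 19/3 = 19/3; row 2: entry 0 ≤ 0; row 3: 21/2 = 21/2. Minimum is 19/3 at row 1 (s_1 leaves); pivot element 3.
Divide row 1 by 3; eliminate column x2 from the other rows.
Second iteration: most negative z-row entry is -3 in column x3, so x3 enters.
Ratio test on column x3 — row 1: (19/3)/(1/3) = 19; row 2: 14/4 = 7/2; row 3: (25/3)/(4/3) = 25/4. Minimum is 7/2 at row 2 (s_2 leaves); pivot element 4.
Divide row 2 by 4; eliminate column x3 from the other rows.
After both pivots, the entry at the z-row, column s_1 is 3.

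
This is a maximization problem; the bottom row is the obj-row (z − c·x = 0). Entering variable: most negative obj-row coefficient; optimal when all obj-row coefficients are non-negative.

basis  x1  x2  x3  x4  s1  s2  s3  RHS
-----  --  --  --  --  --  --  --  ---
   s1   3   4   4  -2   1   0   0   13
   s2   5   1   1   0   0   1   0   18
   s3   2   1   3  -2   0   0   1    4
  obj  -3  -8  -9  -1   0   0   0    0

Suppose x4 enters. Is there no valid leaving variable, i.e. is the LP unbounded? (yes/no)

yes

Every constraint-row entry in column x4 is ≤ 0, so increasing x4 is unbounded.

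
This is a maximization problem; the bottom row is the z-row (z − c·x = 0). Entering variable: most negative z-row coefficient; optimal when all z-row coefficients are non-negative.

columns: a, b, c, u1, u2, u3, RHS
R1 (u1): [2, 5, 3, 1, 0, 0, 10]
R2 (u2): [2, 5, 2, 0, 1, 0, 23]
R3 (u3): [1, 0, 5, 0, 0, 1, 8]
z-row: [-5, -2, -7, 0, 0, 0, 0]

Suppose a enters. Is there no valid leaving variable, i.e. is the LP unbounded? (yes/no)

Column a has positive entries in row(s) 1, 2, 3, so the ratio test bounds it — not unbounded.

no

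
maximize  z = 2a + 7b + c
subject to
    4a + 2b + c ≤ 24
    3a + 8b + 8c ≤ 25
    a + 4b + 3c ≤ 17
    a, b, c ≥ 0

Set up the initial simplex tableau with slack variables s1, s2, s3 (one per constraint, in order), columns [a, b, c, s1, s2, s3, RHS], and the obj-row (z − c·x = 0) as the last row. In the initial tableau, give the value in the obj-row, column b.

The obj-row carries the negated objective coefficients: the b entry is -7.

-7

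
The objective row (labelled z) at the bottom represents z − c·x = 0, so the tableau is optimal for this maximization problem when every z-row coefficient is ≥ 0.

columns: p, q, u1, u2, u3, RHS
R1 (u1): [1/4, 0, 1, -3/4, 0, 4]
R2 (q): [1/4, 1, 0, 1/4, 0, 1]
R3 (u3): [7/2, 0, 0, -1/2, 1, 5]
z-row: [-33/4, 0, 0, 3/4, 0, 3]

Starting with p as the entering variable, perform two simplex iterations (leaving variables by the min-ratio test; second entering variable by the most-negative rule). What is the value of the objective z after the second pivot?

Ratio test on column p — row 1: 4/(1/4) = 16; row 2: 1/(1/4) = 4; row 3: 5/(7/2) = 10/7. Minimum is 10/7 at row 3 (u3 leaves); pivot element 7/2.
Pivot on row 3; the z-row RHS becomes 3 − (-33/4)·(10/7) = 207/14.
Next entering variable (most negative z-row entry -3/7): u2.
Ratio test on column u2 — row 1: entry -5/7 ≤ 0; row 2: (9/14)/(2/7) = 9/4; row 3: entry -1/7 ≤ 0. Minimum is 9/4 at row 2 (q leaves); pivot element 2/7.
After the second pivot the z-row RHS is 207/14 − (-3/7)·(9/4) = 63/4.

63/4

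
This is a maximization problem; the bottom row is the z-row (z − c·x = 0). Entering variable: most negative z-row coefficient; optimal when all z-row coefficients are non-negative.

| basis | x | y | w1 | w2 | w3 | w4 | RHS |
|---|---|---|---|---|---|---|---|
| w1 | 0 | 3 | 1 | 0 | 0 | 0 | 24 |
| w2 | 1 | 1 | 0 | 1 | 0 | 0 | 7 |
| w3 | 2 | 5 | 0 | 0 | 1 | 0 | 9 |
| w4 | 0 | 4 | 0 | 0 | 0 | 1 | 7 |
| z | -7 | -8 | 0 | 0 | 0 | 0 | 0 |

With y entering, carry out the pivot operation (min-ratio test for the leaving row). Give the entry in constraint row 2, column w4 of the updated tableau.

-1/4

Ratio test on column y — row 1: 24/3 = 8; row 2: 7/1 = 7; row 3: 9/5 = 9/5; row 4: 7/4 = 7/4. Minimum is 7/4 at row 4 (w4 leaves); pivot element 4.
Divide row 4 by 4; eliminate column y from the other rows.
Row 2 update in column w4: 0 − 1·(1/4) = -1/4.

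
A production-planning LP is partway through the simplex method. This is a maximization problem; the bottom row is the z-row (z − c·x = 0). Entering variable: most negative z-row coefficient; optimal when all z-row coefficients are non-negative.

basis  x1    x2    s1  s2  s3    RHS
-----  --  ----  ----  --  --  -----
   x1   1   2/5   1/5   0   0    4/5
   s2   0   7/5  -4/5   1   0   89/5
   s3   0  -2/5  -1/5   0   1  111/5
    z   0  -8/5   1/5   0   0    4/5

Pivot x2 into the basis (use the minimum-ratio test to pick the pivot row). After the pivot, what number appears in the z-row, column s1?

1

Ratio test on column x2 — row 1: (4/5)/(2/5) = 2; row 2: (89/5)/(7/5) = 89/7; row 3: entry -2/5 ≤ 0. Minimum is 2 at row 1 (x1 leaves); pivot element 2/5.
Divide row 1 by 2/5; eliminate column x2 from the other rows.
z-row update in column s1: 1/5 − (-8/5)·(1/2) = 1.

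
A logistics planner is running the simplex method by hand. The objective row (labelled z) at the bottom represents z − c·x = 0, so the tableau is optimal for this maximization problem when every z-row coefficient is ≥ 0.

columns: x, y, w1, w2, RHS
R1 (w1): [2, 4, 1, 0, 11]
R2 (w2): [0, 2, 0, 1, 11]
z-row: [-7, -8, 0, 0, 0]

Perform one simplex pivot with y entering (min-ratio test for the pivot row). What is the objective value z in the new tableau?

22

Ratio test on column y — row 1: 11/4 = 11/4; row 2: 11/2 = 11/2. Minimum is 11/4 at row 1 (w1 leaves); pivot element 4.
Pivot on row 1; the z-row RHS becomes 0 − (-8)·(11/4) = 22.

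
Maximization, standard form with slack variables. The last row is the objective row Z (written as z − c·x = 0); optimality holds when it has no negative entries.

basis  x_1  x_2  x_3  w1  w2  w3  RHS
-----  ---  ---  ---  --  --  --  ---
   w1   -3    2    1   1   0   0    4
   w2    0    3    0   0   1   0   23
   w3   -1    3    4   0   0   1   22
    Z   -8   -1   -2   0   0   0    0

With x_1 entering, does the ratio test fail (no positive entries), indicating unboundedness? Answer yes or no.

Every constraint-row entry in column x_1 is ≤ 0, so increasing x_1 is unbounded.

yes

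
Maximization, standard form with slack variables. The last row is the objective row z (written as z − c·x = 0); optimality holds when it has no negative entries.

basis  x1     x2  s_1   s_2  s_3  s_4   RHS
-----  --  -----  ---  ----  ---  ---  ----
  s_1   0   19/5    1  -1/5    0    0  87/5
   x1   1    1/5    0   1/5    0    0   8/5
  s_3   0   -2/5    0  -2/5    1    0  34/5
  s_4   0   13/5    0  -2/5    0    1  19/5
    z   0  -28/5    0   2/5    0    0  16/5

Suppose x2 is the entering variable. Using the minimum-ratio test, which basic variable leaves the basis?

s_4

Column x2 entries and ratios — s_1: (87/5)/(19/5) = 87/19; x1: (8/5)/(1/5) = 8; s_3: -2/5 ≤ 0, skip; s_4: (19/5)/(13/5) = 19/13.
Smallest ratio is 19/13 in the row of s_4, so s_4 leaves.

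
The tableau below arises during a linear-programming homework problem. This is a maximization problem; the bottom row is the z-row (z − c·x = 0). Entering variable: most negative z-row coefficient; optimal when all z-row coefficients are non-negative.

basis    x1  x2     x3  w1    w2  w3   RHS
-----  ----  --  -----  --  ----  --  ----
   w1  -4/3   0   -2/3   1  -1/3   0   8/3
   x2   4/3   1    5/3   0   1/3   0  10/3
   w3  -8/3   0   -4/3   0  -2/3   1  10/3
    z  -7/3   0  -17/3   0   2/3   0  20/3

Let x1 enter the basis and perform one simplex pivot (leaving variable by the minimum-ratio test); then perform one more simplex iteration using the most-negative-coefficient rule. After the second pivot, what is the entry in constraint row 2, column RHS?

2

Ratio test on column x1 — row 1: entry -4/3 ≤ 0; row 2: (10/3)/(4/3) = 5/2; row 3: entry -8/3 ≤ 0. Minimum is 5/2 at row 2 (x2 leaves); pivot element 4/3.
Divide row 2 by 4/3; eliminate column x1 from the other rows.
Second iteration: most negative z-row entry is -11/4 in column x3, so x3 enters.
Ratio test on column x3 — row 1: 6/1 = 6; row 2: (5/2)/(5/4) = 2; row 3: 10/2 = 5. Minimum is 2 at row 2 (x1 leaves); pivot element 5/4.
Divide row 2 by 5/4; eliminate column x3 from the other rows.
After both pivots, the entry at constraint row 2, column RHS is 2.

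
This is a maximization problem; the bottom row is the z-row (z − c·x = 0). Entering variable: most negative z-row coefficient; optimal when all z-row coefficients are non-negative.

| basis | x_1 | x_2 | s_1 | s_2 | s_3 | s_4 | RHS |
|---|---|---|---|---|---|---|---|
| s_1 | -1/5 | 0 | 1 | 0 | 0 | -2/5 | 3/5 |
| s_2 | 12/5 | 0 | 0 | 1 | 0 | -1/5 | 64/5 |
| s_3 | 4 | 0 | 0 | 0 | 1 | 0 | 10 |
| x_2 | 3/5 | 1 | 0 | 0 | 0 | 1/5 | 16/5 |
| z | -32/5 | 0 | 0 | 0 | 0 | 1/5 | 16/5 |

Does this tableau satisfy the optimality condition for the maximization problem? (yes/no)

no

The z-row has a negative entry -32/5 in column x_1, so it is not optimal.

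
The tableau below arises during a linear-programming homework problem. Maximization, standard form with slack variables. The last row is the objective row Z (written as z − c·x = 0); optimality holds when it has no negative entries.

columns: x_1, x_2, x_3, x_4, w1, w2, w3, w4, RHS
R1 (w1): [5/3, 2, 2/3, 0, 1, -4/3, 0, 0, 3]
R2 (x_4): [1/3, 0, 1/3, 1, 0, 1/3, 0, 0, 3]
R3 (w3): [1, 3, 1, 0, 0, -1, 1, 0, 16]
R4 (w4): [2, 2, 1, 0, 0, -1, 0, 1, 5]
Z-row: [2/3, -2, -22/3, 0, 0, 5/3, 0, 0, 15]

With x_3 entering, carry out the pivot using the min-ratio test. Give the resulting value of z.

Ratio test on column x_3 — row 1: 3/(2/3) = 9/2; row 2: 3/(1/3) = 9; row 3: 16/1 = 16; row 4: 5/1 = 5. Minimum is 9/2 at row 1 (w1 leaves); pivot element 2/3.
Pivot on row 1; the Z-row RHS becomes 15 − (-22/3)·(9/2) = 48.

48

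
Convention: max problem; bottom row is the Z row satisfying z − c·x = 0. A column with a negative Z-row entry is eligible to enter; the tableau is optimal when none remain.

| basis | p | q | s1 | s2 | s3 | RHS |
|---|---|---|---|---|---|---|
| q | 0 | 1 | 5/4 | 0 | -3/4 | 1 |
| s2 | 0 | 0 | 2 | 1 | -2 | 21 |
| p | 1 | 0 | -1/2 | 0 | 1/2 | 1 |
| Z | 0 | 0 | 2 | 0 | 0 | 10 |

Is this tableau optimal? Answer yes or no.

Every Z-row coefficient is ≥ 0, so the tableau is optimal.

yes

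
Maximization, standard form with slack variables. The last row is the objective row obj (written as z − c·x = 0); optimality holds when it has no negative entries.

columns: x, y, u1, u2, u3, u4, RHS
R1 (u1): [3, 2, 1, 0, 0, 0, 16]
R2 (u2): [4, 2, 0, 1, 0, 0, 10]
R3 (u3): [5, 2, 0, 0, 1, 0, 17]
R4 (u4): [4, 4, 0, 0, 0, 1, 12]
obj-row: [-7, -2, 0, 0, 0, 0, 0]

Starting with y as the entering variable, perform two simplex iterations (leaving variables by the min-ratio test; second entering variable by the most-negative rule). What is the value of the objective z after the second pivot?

Ratio test on column y — row 1: 16/2 = 8; row 2: 10/2 = 5; row 3: 17/2 = 17/2; row 4: 12/4 = 3. Minimum is 3 at row 4 (u4 leaves); pivot element 4.
Pivot on row 4; the obj-row RHS becomes 0 − (-2)·3 = 6.
Next entering variable (most negative obj-row entry -5): x.
Ratio test on column x — row 1: 10/1 = 10; row 2: 4/2 = 2; row 3: 11/3 = 11/3; row 4: 3/1 = 3. Minimum is 2 at row 2 (u2 leaves); pivot element 2.
After the second pivot the obj-row RHS is 6 − (-5)·2 = 16.

16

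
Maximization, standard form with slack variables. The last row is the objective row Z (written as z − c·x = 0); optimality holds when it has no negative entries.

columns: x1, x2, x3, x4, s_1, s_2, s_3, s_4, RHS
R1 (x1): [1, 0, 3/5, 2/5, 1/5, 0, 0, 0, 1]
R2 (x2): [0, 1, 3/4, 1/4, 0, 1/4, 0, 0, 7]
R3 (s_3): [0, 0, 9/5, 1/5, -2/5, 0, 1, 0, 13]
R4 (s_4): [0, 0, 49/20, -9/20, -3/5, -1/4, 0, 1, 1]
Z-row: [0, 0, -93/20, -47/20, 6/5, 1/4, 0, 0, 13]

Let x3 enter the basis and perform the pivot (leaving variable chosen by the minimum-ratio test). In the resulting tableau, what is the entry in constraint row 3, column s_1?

Ratio test on column x3 — row 1: 1/(3/5) = 5/3; row 2: 7/(3/4) = 28/3; row 3: 13/(9/5) = 65/9; row 4: 1/(49/20) = 20/49. Minimum is 20/49 at row 4 (s_4 leaves); pivot element 49/20.
Divide row 4 by 49/20; eliminate column x3 from the other rows.
Row 3 update in column s_1: -2/5 − (9/5)·(-12/49) = 2/49.

2/49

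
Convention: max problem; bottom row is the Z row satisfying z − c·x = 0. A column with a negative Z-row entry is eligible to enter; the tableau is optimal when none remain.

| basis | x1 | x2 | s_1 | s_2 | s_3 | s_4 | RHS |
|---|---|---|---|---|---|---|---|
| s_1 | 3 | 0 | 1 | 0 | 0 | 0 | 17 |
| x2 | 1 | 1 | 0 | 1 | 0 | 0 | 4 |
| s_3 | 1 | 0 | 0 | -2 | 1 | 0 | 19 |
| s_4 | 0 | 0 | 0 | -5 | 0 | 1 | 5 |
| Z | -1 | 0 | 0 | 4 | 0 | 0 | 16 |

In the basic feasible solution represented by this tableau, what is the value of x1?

0

x1 is not in the basis, so in the current basic feasible solution x1 = 0.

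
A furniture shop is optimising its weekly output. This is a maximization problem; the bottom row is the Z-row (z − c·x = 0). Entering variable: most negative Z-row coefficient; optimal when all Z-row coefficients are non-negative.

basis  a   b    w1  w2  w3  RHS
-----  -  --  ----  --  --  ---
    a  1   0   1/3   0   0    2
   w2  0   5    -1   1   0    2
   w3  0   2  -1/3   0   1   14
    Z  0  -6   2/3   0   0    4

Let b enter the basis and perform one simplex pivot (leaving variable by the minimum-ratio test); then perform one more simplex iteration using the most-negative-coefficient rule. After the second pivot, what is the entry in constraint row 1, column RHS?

Ratio test on column b — row 1: entry 0 ≤ 0; row 2: 2/5 = 2/5; row 3: 14/2 = 7. Minimum is 2/5 at row 2 (w2 leaves); pivot element 5.
Divide row 2 by 5; eliminate column b from the other rows.
Second iteration: most negative Z-row entry is -8/15 in column w1, so w1 enters.
Ratio test on column w1 — row 1: 2/(1/3) = 6; row 2: entry -1/5 ≤ 0; row 3: (66/5)/(1/15) = 198. Minimum is 6 at row 1 (a leaves); pivot element 1/3.
Divide row 1 by 1/3; eliminate column w1 from the other rows.
After both pivots, the entry at constraint row 1, column RHS is 6.

6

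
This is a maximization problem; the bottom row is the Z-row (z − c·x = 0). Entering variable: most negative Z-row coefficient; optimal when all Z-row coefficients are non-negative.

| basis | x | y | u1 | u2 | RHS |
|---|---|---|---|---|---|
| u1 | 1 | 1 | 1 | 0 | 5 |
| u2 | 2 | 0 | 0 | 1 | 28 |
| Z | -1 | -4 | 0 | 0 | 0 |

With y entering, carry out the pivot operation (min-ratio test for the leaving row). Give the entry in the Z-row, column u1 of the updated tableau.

4

Ratio test on column y — row 1: 5/1 = 5; row 2: entry 0 ≤ 0. Minimum is 5 at row 1 (u1 leaves); pivot element 1.
Divide row 1 by 1; eliminate column y from the other rows.
Z-row update in column u1: 0 − (-4)·1 = 4.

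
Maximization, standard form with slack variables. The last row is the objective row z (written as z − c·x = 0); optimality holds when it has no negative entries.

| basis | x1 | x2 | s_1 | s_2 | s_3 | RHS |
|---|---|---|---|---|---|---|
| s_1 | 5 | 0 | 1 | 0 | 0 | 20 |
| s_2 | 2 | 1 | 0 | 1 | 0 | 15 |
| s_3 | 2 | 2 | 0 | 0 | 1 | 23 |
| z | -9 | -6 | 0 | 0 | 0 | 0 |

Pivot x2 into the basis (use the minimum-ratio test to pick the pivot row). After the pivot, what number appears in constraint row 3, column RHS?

Ratio test on column x2 — row 1: entry 0 ≤ 0; row 2: 15/1 = 15; row 3: 23/2 = 23/2. Minimum is 23/2 at row 3 (s_3 leaves); pivot element 2.
Divide row 3 by 2; eliminate column x2 from the other rows.
In the new row 3, the RHS entry is the old entry divided by the pivot: 23/2 = 23/2.

23/2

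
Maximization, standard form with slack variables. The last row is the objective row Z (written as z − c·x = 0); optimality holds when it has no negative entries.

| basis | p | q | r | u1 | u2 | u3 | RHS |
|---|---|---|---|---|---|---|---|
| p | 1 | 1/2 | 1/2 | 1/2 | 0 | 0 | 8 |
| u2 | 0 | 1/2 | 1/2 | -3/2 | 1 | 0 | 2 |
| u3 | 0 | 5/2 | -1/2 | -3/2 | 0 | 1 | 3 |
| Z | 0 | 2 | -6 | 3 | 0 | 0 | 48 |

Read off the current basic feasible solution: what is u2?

2

u2 is basic (row 2); its value is the RHS of that row, 2.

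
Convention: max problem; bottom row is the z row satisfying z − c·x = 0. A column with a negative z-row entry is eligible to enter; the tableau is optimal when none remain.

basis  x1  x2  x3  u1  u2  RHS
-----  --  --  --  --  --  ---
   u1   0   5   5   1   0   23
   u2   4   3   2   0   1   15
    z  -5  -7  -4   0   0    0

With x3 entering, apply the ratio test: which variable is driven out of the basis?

Column x3 entries and ratios — u1: 23/5 = 23/5; u2: 15/2 = 15/2.
Smallest ratio is 23/5 in the row of u1, so u1 leaves.

u1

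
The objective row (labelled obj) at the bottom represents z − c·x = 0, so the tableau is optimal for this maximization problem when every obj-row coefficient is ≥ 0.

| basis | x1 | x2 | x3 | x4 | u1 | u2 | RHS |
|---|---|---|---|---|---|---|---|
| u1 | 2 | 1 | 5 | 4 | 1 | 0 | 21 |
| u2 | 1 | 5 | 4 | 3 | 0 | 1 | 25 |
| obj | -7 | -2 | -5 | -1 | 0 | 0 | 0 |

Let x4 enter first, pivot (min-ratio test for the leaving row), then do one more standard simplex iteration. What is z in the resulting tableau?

Ratio test on column x4 — row 1: 21/4 = 21/4; row 2: 25/3 = 25/3. Minimum is 21/4 at row 1 (u1 leaves); pivot element 4.
Pivot on row 1; the obj-row RHS becomes 0 − (-1)·(21/4) = 21/4.
Next entering variable (most negative obj-row entry -13/2): x1.
Ratio test on column x1 — row 1: (21/4)/(1/2) = 21/2; row 2: entry -1/2 ≤ 0. Minimum is 21/2 at row 1 (x4 leaves); pivot element 1/2.
After the second pivot the obj-row RHS is 21/4 − (-13/2)·(21/2) = 147/2.

147/2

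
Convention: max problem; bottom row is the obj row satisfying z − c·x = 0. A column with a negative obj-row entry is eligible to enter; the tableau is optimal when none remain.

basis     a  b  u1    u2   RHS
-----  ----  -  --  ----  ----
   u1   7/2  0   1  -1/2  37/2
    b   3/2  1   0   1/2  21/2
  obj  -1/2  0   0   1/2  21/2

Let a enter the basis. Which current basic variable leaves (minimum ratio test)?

Column a entries and ratios — u1: (37/2)/(7/2) = 37/7; b: (21/2)/(3/2) = 7.
Smallest ratio is 37/7 in the row of u1, so u1 leaves.

u1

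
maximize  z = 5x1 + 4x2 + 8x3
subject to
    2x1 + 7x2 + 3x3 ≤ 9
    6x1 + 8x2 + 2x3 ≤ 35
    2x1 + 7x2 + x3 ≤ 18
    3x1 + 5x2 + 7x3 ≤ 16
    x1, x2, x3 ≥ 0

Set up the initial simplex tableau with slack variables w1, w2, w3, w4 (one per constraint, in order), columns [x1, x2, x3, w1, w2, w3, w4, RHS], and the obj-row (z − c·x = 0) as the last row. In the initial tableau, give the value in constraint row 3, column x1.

Constraint 3 has coefficient 2 on x1.

2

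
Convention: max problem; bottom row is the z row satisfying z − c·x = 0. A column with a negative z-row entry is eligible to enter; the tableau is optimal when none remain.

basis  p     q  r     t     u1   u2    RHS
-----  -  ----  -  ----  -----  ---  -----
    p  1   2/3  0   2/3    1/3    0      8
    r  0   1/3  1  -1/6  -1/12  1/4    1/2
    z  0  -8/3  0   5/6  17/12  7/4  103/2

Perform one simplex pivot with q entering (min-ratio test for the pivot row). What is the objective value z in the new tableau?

Ratio test on column q — row 1: 8/(2/3) = 12; row 2: (1/2)/(1/3) = 3/2. Minimum is 3/2 at row 2 (r leaves); pivot element 1/3.
Pivot on row 2; the z-row RHS becomes 103/2 − (-8/3)·(3/2) = 111/2.

111/2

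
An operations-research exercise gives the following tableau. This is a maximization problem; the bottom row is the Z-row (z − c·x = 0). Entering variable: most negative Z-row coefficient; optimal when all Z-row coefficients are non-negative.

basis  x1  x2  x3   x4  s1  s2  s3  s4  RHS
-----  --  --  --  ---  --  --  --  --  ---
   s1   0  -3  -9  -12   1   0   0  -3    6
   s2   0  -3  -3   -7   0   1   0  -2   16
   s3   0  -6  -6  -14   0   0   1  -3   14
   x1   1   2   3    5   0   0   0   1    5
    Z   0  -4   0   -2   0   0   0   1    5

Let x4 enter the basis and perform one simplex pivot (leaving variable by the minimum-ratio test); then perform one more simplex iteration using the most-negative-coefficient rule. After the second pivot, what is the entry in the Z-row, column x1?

2

Ratio test on column x4 — row 1: entry -12 ≤ 0; row 2: entry -7 ≤ 0; row 3: entry -14 ≤ 0; row 4: 5/5 = 1. Minimum is 1 at row 4 (x1 leaves); pivot element 5.
Divide row 4 by 5; eliminate column x4 from the other rows.
Second iteration: most negative Z-row entry is -16/5 in column x2, so x2 enters.
Ratio test on column x2 — row 1: 18/(9/5) = 10; row 2: entry -1/5 ≤ 0; row 3: entry -2/5 ≤ 0; row 4: 1/(2/5) = 5/2. Minimum is 5/2 at row 4 (x4 leaves); pivot element 2/5.
Divide row 4 by 2/5; eliminate column x2 from the other rows.
After both pivots, the entry at the Z-row, column x1 is 2.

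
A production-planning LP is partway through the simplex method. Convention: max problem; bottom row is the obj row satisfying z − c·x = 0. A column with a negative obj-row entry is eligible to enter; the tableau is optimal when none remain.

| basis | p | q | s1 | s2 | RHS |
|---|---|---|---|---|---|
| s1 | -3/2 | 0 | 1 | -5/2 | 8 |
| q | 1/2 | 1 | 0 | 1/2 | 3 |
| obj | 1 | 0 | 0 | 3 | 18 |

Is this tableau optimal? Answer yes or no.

Every obj-row coefficient is ≥ 0, so the tableau is optimal.

yes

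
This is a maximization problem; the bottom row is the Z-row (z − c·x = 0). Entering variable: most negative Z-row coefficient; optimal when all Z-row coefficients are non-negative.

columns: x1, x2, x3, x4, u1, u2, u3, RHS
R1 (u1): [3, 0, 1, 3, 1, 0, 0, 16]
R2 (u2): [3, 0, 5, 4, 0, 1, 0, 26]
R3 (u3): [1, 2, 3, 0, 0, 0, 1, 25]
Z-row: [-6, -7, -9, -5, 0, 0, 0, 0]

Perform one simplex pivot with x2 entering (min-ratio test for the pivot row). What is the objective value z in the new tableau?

175/2

Ratio test on column x2 — row 1: entry 0 ≤ 0; row 2: entry 0 ≤ 0; row 3: 25/2 = 25/2. Minimum is 25/2 at row 3 (u3 leaves); pivot element 2.
Pivot on row 3; the Z-row RHS becomes 0 − (-7)·(25/2) = 175/2.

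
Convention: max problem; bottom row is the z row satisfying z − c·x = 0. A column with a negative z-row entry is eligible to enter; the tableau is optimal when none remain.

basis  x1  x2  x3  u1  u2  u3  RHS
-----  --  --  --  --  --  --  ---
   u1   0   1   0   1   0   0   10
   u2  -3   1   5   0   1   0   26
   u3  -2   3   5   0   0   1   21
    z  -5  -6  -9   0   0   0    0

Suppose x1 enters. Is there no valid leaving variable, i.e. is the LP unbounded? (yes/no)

Every constraint-row entry in column x1 is ≤ 0, so increasing x1 is unbounded.

yes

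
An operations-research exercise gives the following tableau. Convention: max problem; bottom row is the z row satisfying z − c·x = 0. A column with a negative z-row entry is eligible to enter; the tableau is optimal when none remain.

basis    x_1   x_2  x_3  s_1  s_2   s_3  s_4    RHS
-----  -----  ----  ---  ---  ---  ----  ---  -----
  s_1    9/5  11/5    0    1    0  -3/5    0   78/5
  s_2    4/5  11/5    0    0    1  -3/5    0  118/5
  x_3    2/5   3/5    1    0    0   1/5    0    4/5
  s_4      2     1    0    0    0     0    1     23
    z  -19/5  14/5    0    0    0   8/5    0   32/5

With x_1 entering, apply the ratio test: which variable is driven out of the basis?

Column x_1 entries and ratios — s_1: (78/5)/(9/5) = 26/3; s_2: (118/5)/(4/5) = 59/2; x_3: (4/5)/(2/5) = 2; s_4: 23/2 = 23/2.
Smallest ratio is 2 in the row of x_3, so x_3 leaves.

x_3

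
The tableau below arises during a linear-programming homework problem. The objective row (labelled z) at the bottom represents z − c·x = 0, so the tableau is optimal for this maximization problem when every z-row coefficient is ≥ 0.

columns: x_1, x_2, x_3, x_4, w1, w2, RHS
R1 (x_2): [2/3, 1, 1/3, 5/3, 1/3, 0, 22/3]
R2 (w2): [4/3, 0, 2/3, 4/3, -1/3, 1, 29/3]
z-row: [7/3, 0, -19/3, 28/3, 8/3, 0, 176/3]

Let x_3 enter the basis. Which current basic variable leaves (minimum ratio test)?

w2

Column x_3 entries and ratios — x_2: (22/3)/(1/3) = 22; w2: (29/3)/(2/3) = 29/2.
Smallest ratio is 29/2 in the row of w2, so w2 leaves.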